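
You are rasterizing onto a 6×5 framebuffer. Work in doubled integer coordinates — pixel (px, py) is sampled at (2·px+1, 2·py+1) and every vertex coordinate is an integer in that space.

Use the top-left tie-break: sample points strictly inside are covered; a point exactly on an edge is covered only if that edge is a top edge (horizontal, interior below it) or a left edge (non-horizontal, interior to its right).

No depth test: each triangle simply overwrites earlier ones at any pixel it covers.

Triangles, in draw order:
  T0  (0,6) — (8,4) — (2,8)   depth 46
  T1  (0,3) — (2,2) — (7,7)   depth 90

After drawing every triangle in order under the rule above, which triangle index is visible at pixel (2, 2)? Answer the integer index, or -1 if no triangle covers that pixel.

T0:
  2·area = 20
  edge (0, 6)→(8, 4): d=(8,-2) top-left  bias=+0
  edge (8, 4)→(2, 8): d=(-6,4) right/bottom  bias=-1
  edge (2, 8)→(0, 6): d=(-2,-2) top-left  bias=+0
    (2,2)@(5, 5): e=[2,6,12] → #
    (3,2)@(7, 5): e=[6,-2,16] → ·
    (0,3)@(1, 7): e=[10,10,0] → #  [on edge]
    (1,3)@(3, 7): e=[14,2,4] → #
    (2,3)@(5, 7): e=[18,-6,8] → ·
    (0,4)@(1, 9): e=[26,-2,-4] → ·
    (1,4)@(3, 9): e=[30,-10,0] → ·  [on edge]
  covered (3 px):
    · · · · · ·
    · · · · · ·
    · · # · · ·
    # # · · · ·
    · · · · · ·
T1:
  2·area = 15
  edge (0, 3)→(2, 2): d=(2,-1) top-left  bias=+0
  edge (2, 2)→(7, 7): d=(5,5) right/bottom  bias=-1
  edge (7, 7)→(0, 3): d=(-7,-4) top-left  bias=+0
    (0,0)@(1, 1): e=[-3,0,18] → ·  [on edge]
    (0,1)@(1, 3): e=[1,10,4] → #
    (1,1)@(3, 3): e=[3,0,12] → ·  [on edge]
    (0,2)@(1, 5): e=[5,20,-10] → ·
    (2,2)@(5, 5): e=[9,0,6] → ·  [on edge]
    (3,3)@(7, 7): e=[15,0,0] → ·  [on edge]
    (4,4)@(9, 9): e=[21,0,-6] → ·  [on edge]
  covered (1 px):
    · · · · · ·
    # · · · · ·
    · · · · · ·
    · · · · · ·
    · · · · · ·

Z-buffer (winner per pixel, '.' = empty):
  . . . . . .
  1 . . . . .
  . . 0 . . .
  0 0 . . . .
  . . . . . .

Result: 0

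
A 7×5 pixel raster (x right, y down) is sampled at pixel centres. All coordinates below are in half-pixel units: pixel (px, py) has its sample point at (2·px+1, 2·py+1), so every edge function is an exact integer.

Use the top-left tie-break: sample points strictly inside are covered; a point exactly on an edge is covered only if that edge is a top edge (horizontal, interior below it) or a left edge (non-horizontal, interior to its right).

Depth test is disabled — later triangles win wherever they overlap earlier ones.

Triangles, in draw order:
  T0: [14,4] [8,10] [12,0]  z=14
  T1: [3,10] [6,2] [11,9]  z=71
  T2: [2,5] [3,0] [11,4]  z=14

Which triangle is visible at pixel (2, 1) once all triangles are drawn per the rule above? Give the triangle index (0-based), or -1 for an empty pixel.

T0:
  2·area = 36
  edge (14, 4)→(8, 10): d=(-6,6) right/bottom  bias=-1
  edge (8, 10)→(12, 0): d=(4,-10) top-left  bias=+0
  edge (12, 0)→(14, 4): d=(2,4) right/bottom  bias=-1
    (5,1)@(11, 3): e=[24,2,10] → X
    (6,1)@(13, 3): e=[12,22,2] → X
    (5,2)@(11, 5): e=[12,10,14] → X
    (6,2)@(13, 5): e=[0,30,6] → .  [on edge]
    (5,3)@(11, 7): e=[0,18,18] → .  [on edge]
    (4,4)@(9, 9): e=[0,6,30] → .  [on edge]
  covered (3 px):
    . . . . . . .
    . . . . . X X
    . . . . . X .
    . . . . . . .
    . . . . . . .
T1:
  2·area = 61
  edge (3, 10)→(6, 2): d=(3,-8) top-left  bias=+0
  edge (6, 2)→(11, 9): d=(5,7) right/bottom  bias=-1
  edge (11, 9)→(3, 10): d=(-8,1) right/bottom  bias=-1
    (2,2)@(5, 5): e=[1,22,38] → X
    (3,2)@(7, 5): e=[17,8,36] → X
    (4,2)@(9, 5): e=[33,-6,34] → .
    (2,3)@(5, 7): e=[7,32,22] → X
    (4,3)@(9, 7): e=[39,4,18] → X
    (5,3)@(11, 7): e=[55,-10,16] → .
    (2,4)@(5, 9): e=[13,42,6] → X
    (5,4)@(11, 9): e=[61,0,0] → .  [on edge]
  covered (8 px):
    . . . . . . .
    . . . . . . .
    . . X X . . .
    . . X X X . .
    . . X X X . .
T2:
  2·area = 44
  edge (2, 5)→(3, 0): d=(1,-5) top-left  bias=+0
  edge (3, 0)→(11, 4): d=(8,4) right/bottom  bias=-1
  edge (11, 4)→(2, 5): d=(-9,1) right/bottom  bias=-1
    (1,0)@(3, 1): e=[1,8,35] → X
    (2,0)@(5, 1): e=[11,0,33] → .  [on edge]
    (1,1)@(3, 3): e=[3,24,17] → X
    (2,1)@(5, 3): e=[13,16,15] → X
    (3,1)@(7, 3): e=[23,8,13] → X
    (4,1)@(9, 3): e=[33,0,11] → .  [on edge]
    (1,2)@(3, 5): e=[5,40,-1] → .
    (2,2)@(5, 5): e=[15,32,-3] → .
    (3,2)@(7, 5): e=[25,24,-5] → .
    (6,2)@(13, 5): e=[55,0,-11] → .  [on edge]
  covered (4 px):
    . X . . . . .
    . X X X . . .
    . . . . . . .
    . . . . . . .
    . . . . . . .

Z-buffer (winner per pixel, '.' = empty):
  . 2 . . . . .
  . 2 2 2 . 0 0
  . . 1 1 . 0 .
  . . 1 1 1 . .
  . . 1 1 1 . .

Result: 2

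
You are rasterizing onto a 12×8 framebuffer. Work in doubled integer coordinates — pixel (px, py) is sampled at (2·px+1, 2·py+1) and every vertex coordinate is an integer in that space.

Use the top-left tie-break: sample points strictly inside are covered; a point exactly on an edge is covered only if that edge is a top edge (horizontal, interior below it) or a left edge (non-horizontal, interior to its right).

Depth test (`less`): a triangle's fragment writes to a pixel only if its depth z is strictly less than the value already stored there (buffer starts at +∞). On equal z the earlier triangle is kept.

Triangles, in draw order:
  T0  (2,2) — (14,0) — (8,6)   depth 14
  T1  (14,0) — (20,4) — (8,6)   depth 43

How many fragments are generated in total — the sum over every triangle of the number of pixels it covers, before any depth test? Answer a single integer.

T0:
  2·area = 60
  edge (2, 2)→(14, 0): d=(12,-2) top-left  bias=+0
  edge (14, 0)→(8, 6): d=(-6,6) right/bottom  bias=-1
  edge (8, 6)→(2, 2): d=(-6,-4) top-left  bias=+0
    (4,0)@(9, 1): e=[2,24,34] → █
    (5,0)@(11, 1): e=[6,12,42] → █
    (6,0)@(13, 1): e=[10,0,50] → ·  [on edge]
    (2,1)@(5, 3): e=[18,36,6] → █
    (3,1)@(7, 3): e=[22,24,14] → █
    (5,1)@(11, 3): e=[30,0,30] → ·  [on edge]
    (2,2)@(5, 5): e=[42,24,-6] → ·
    (3,2)@(7, 5): e=[46,12,2] → █
    (4,2)@(9, 5): e=[50,0,10] → ·  [on edge]
    (3,3)@(7, 7): e=[70,0,-10] → ·  [on edge]
    (2,4)@(5, 9): e=[90,0,-30] → ·  [on edge]
    (1,5)@(3, 11): e=[110,0,-50] → ·  [on edge]
    (0,6)@(1, 13): e=[130,0,-70] → ·  [on edge]
  covered (6 px):
    · · · · █ █ · · · · · ·
    · · █ █ █ · · · · · · ·
    · · · █ · · · · · · · ·
    · · · · · · · · · · · ·
    · · · · · · · · · · · ·
    · · · · · · · · · · · ·
    · · · · · · · · · · · ·
    · · · · · · · · · · · ·
T1:
  2·area = 60
  edge (14, 0)→(20, 4): d=(6,4) right/bottom  bias=-1
  edge (20, 4)→(8, 6): d=(-12,2) right/bottom  bias=-1
  edge (8, 6)→(14, 0): d=(6,-6) top-left  bias=+0
    (6,0)@(13, 1): e=[10,50,0] → █  [on edge]
    (7,0)@(15, 1): e=[2,46,12] → █
    (8,0)@(17, 1): e=[-6,42,24] → ·
    (5,1)@(11, 3): e=[30,30,0] → █  [on edge]
    (8,1)@(17, 3): e=[6,18,36] → █
    (9,1)@(19, 3): e=[-2,14,48] → ·
    (4,2)@(9, 5): e=[50,10,0] → █  [on edge]
    (7,2)@(15, 5): e=[26,-2,36] → ·
    (8,2)@(17, 5): e=[18,-6,48] → ·
    (3,3)@(7, 7): e=[70,-10,0] → ·  [on edge]
    (4,3)@(9, 7): e=[62,-14,12] → ·
    (5,3)@(11, 7): e=[54,-18,24] → ·
    (2,4)@(5, 9): e=[90,-30,0] → ·  [on edge]
    (1,5)@(3, 11): e=[110,-50,0] → ·  [on edge]
    (0,6)@(1, 13): e=[130,-70,0] → ·  [on edge]
  covered (9 px):
    · · · · · · █ █ · · · ·
    · · · · · █ █ █ █ · · ·
    · · · · █ █ █ · · · · ·
    · · · · · · · · · · · ·
    · · · · · · · · · · · ·
    · · · · · · · · · · · ·
    · · · · · · · · · · · ·
    · · · · · · · · · · · ·

Answer: 15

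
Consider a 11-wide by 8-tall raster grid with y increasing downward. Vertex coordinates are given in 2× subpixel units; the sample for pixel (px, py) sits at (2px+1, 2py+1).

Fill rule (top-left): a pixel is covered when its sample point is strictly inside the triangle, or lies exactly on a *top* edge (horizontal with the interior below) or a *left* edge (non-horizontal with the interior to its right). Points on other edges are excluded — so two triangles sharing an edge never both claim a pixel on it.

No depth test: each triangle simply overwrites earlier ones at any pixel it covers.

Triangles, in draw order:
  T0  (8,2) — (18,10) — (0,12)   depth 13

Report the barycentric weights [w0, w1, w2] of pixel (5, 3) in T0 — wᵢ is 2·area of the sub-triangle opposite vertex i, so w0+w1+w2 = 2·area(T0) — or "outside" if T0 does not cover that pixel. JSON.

T0:
  2·area = 164
  edge (8, 2)→(18, 10): d=(10,8) right/bottom  bias=-1
  edge (18, 10)→(0, 12): d=(-18,2) right/bottom  bias=-1
  edge (0, 12)→(8, 2): d=(8,-10) top-left  bias=+0
    (4,1)@(9, 3): e=[2,144,18] → #
    (5,1)@(11, 3): e=[-14,140,38] → ·
    (3,2)@(7, 5): e=[38,112,14] → #
    (5,2)@(11, 5): e=[6,104,54] → #
    (6,2)@(13, 5): e=[-10,100,74] → ·
    (2,3)@(5, 7): e=[74,80,10] → #
    (6,3)@(13, 7): e=[10,64,90] → #
    (7,3)@(15, 7): e=[-6,60,110] → ·
    (1,4)@(3, 9): e=[110,48,6] → #
    (7,4)@(15, 9): e=[14,24,126] → #
    (8,4)@(17, 9): e=[-2,20,146] → ·
    (0,5)@(1, 11): e=[146,16,2] → #
    (4,5)@(9, 11): e=[82,0,82] → ·  [on edge]
  covered (20 px):
    · · · · · · · · · · ·
    · · · · # · · · · · ·
    · · · # # # · · · · ·
    · · # # # # # · · · ·
    · # # # # # # # · · ·
    # # # # · · · · · · ·
    · · · · · · · · · · ·
    · · · · · · · · · · ·

Result: [68,70,26]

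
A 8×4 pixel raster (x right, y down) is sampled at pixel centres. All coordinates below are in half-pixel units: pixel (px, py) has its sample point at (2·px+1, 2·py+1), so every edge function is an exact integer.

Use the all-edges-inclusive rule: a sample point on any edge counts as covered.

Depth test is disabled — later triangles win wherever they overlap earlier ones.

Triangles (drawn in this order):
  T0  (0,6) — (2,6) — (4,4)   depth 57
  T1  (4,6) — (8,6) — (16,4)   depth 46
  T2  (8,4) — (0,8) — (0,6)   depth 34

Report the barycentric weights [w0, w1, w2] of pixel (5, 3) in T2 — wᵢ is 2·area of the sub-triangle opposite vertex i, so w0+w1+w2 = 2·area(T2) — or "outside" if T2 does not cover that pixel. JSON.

T0:
  2·area = 4  (B↔C swapped to make it positive)
  edge (0, 6)→(4, 4): d=(4,-2) inclusive
  edge (4, 4)→(2, 6): d=(-2,2) inclusive
  edge (2, 6)→(0, 6): d=(-2,0) inclusive
    (3,0)@(7, 1): e=[-6,0,10] → .  [on edge]
    (2,1)@(5, 3): e=[-2,0,6] → .  [on edge]
    (1,2)@(3, 5): e=[2,0,2] → X  [on edge]
    (2,2)@(5, 5): e=[6,-4,2] → .
    (0,3)@(1, 7): e=[6,0,-2] → .  [on edge]
    (1,3)@(3, 7): e=[10,-4,-2] → .
  covered (1 px):
    . . . . . . . .
    . . . . . . . .
    . X . . . . . .
    . . . . . . . .
T1:
  2·area = 8  (B↔C swapped to make it positive)
  edge (4, 6)→(16, 4): d=(12,-2) inclusive
  edge (16, 4)→(8, 6): d=(-8,2) inclusive
  edge (8, 6)→(4, 6): d=(-4,0) inclusive
    (5,2)@(11, 5): e=[2,2,4] → X
    (6,2)@(13, 5): e=[6,-2,4] → .
    (5,3)@(11, 7): e=[26,-14,-4] → .
  covered (1 px):
    . . . . . . . .
    . . . . . . . .
    . . . . . X . .
    . . . . . . . .
T2:
  2·area = 16
  edge (8, 4)→(0, 8): d=(-8,4) inclusive
  edge (0, 8)→(0, 6): d=(0,-2) inclusive
  edge (0, 6)→(8, 4): d=(8,-2) inclusive
    (2,2)@(5, 5): e=[4,10,2] → X
    (3,2)@(7, 5): e=[-4,14,6] → .
    (0,3)@(1, 7): e=[4,2,10] → X
    (1,3)@(3, 7): e=[-4,6,14] → .
    (2,3)@(5, 7): e=[-12,10,18] → .
  covered (2 px):
    . . . . . . . .
    . . . . . . . .
    . . X . . . . .
    X . . . . . . .

Result: "outside"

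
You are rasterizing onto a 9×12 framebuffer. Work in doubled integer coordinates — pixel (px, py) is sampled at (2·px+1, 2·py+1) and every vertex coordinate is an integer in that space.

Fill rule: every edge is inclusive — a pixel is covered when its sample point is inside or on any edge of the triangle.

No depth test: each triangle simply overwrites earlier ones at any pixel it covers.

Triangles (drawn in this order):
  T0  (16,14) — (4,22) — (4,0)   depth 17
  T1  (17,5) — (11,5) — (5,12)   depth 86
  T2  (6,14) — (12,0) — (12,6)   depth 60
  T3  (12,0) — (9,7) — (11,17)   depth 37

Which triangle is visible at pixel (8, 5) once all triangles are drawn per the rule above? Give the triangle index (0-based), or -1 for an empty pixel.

T0:
  2·area = 264
  edge (16, 14)→(4, 22): d=(-12,8) inclusive
  edge (4, 22)→(4, 0): d=(0,-22) inclusive
  edge (4, 0)→(16, 14): d=(12,14) inclusive
    (2,1)@(5, 3): e=[220,22,22] → █
    (3,1)@(7, 3): e=[204,66,-6] → ·
    (2,2)@(5, 5): e=[196,22,46] → █
    (3,2)@(7, 5): e=[180,66,18] → █
    (4,2)@(9, 5): e=[164,110,-10] → ·
    (2,3)@(5, 7): e=[172,22,70] → █
    (4,3)@(9, 7): e=[140,110,14] → █
    (5,3)@(11, 7): e=[124,154,-14] → ·
    (2,4)@(5, 9): e=[148,22,94] → █
    (5,4)@(11, 9): e=[100,154,10] → █
    (6,4)@(13, 9): e=[84,198,-18] → ·
    (2,5)@(5, 11): e=[124,22,118] → █
  covered (33 px):
    · · · · · · · · ·
    · · █ · · · · · ·
    · · █ █ · · · · ·
    · · █ █ █ · · · ·
    · · █ █ █ █ · · ·
    · · █ █ █ █ █ · ·
    · · █ █ █ █ █ █ ·
    · · █ █ █ █ █ · ·
    · · █ █ █ █ · · ·
    · · █ █ · · · · ·
    · · █ · · · · · ·
    · · · · · · · · ·
T1:
  2·area = 42  (B↔C swapped to make it positive)
  edge (17, 5)→(5, 12): d=(-12,7) inclusive
  edge (5, 12)→(11, 5): d=(6,-7) inclusive
  edge (11, 5)→(17, 5): d=(6,0) inclusive
    (0,2)@(1, 5): e=[112,-70,0] → ·  [on edge]
    (1,2)@(3, 5): e=[98,-56,0] → ·  [on edge]
    (2,2)@(5, 5): e=[84,-42,0] → ·  [on edge]
    (3,2)@(7, 5): e=[70,-28,0] → ·  [on edge]
    (4,2)@(9, 5): e=[56,-14,0] → ·  [on edge]
    (5,2)@(11, 5): e=[42,0,0] → █  [on edge]
    (6,2)@(13, 5): e=[28,14,0] → █  [on edge]
    (7,2)@(15, 5): e=[14,28,0] → █  [on edge]
    (8,2)@(17, 5): e=[0,42,0] → █  [on edge]
    (5,3)@(11, 7): e=[18,12,12] → █
    (7,3)@(15, 7): e=[-10,40,12] → ·
    (8,3)@(17, 7): e=[-24,54,12] → ·
  covered (7 px):
    · · · · · · · · ·
    · · · · · · · · ·
    · · · · · █ █ █ █
    · · · · · █ █ · ·
    · · · · █ · · · ·
    · · · · · · · · ·
    · · · · · · · · ·
    · · · · · · · · ·
    · · · · · · · · ·
    · · · · · · · · ·
    · · · · · · · · ·
    · · · · · · · · ·
T2:
  2·area = 36
  edge (6, 14)→(12, 0): d=(6,-14) inclusive
  edge (12, 0)→(12, 6): d=(0,6) inclusive
  edge (12, 6)→(6, 14): d=(-6,8) inclusive
    (5,1)@(11, 3): e=[4,6,26] → █
    (6,1)@(13, 3): e=[32,-6,10] → ·
    (5,2)@(11, 5): e=[16,6,14] → █
    (6,2)@(13, 5): e=[44,-6,-2] → ·
    (4,3)@(9, 7): e=[0,18,18] → █  [on edge]
    (6,3)@(13, 7): e=[56,-6,-14] → ·
    (4,4)@(9, 9): e=[12,18,6] → █
    (5,4)@(11, 9): e=[40,6,-10] → ·
    (4,5)@(9, 11): e=[24,18,-6] → ·
    (1,10)@(3, 21): e=[0,54,-18] → ·  [on edge]
  covered (5 px):
    · · · · · · · · ·
    · · · · · █ · · ·
    · · · · · █ · · ·
    · · · · █ █ · · ·
    · · · · █ · · · ·
    · · · · · · · · ·
    · · · · · · · · ·
    · · · · · · · · ·
    · · · · · · · · ·
    · · · · · · · · ·
    · · · · · · · · ·
    · · · · · · · · ·
T3:
  2·area = 44  (B↔C swapped to make it positive)
  edge (12, 0)→(11, 17): d=(-1,17) inclusive
  edge (11, 17)→(9, 7): d=(-2,-10) inclusive
  edge (9, 7)→(12, 0): d=(3,-7) inclusive
    (5,1)@(11, 3): e=[14,28,2] → █
    (6,1)@(13, 3): e=[-20,48,16] → ·
    (5,2)@(11, 5): e=[12,24,8] → █
    (6,2)@(13, 5): e=[-22,44,22] → ·
    (4,3)@(9, 7): e=[44,0,0] → █  [on edge]
    (6,3)@(13, 7): e=[-24,40,28] → ·
    (4,4)@(9, 9): e=[42,-4,6] → ·
    (5,4)@(11, 9): e=[8,16,20] → █
    (6,4)@(13, 9): e=[-26,36,34] → ·
    (5,5)@(11, 11): e=[6,12,26] → █
    (6,5)@(13, 11): e=[-28,32,40] → ·
    (5,6)@(11, 13): e=[4,8,32] → █
    (5,8)@(11, 17): e=[0,0,44] → █  [on edge]
    (1,10)@(3, 21): e=[132,-88,0] → ·  [on edge]
  covered (9 px):
    · · · · · · · · ·
    · · · · · █ · · ·
    · · · · · █ · · ·
    · · · · █ █ · · ·
    · · · · · █ · · ·
    · · · · · █ · · ·
    · · · · · █ · · ·
    · · · · · █ · · ·
    · · · · · █ · · ·
    · · · · · · · · ·
    · · · · · · · · ·
    · · · · · · · · ·

Z-buffer (winner per pixel, '.' = empty):
  . . . . . . . . .
  . . 0 . . 3 . . .
  . . 0 0 . 3 1 1 1
  . . 0 0 3 3 1 . .
  . . 0 0 2 3 . . .
  . . 0 0 0 3 0 . .
  . . 0 0 0 3 0 0 .
  . . 0 0 0 3 0 . .
  . . 0 0 0 3 . . .
  . . 0 0 . . . . .
  . . 0 . . . . . .
  . . . . . . . . .

Final: -1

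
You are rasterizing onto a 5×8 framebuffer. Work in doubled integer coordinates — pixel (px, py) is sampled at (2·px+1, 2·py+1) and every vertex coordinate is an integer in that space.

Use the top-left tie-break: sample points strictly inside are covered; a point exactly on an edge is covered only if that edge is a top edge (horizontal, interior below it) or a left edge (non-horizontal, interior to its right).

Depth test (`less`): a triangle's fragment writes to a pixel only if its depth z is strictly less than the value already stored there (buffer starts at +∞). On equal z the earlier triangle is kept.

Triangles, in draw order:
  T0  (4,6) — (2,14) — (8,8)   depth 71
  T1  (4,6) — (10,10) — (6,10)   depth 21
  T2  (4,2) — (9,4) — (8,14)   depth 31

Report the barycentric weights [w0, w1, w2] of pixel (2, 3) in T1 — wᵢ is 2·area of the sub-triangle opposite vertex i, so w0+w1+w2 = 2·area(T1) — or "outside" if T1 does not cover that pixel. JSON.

T0:
  2·area = 36  (B↔C swapped to make it positive)
  edge (4, 6)→(8, 8): d=(4,2) right/bottom  bias=-1
  edge (8, 8)→(2, 14): d=(-6,6) right/bottom  bias=-1
  edge (2, 14)→(4, 6): d=(2,-8) top-left  bias=+0
    (2,3)@(5, 7): e=[2,24,10] → X
    (3,3)@(7, 7): e=[-2,12,26] → .
    (4,3)@(9, 7): e=[-6,0,42] → .  [on edge]
    (2,4)@(5, 9): e=[10,12,14] → X
    (3,4)@(7, 9): e=[6,0,30] → .  [on edge]
    (1,5)@(3, 11): e=[22,12,2] → X
    (2,5)@(5, 11): e=[18,0,18] → .  [on edge]
    (1,6)@(3, 13): e=[30,0,6] → .  [on edge]
    (0,7)@(1, 15): e=[42,0,-6] → .  [on edge]
  covered (3 px):
    . . . . .
    . . . . .
    . . . . .
    . . X . .
    . . X . .
    . X . . .
    . . . . .
    . . . . .
T1:
  2·area = 16
  edge (4, 6)→(10, 10): d=(6,4) right/bottom  bias=-1
  edge (10, 10)→(6, 10): d=(-4,0) right/bottom  bias=-1
  edge (6, 10)→(4, 6): d=(-2,-4) top-left  bias=+0
    (2,3)@(5, 7): e=[2,12,2] → X
    (3,3)@(7, 7): e=[-6,12,10] → .
    (2,4)@(5, 9): e=[14,4,-2] → .
    (3,4)@(7, 9): e=[6,4,6] → X
    (4,4)@(9, 9): e=[-2,4,14] → .
    (3,5)@(7, 11): e=[18,-4,2] → .
  covered (2 px):
    . . . . .
    . . . . .
    . . . . .
    . . X . .
    . . . X .
    . . . . .
    . . . . .
    . . . . .
T2:
  2·area = 52
  edge (4, 2)→(9, 4): d=(5,2) right/bottom  bias=-1
  edge (9, 4)→(8, 14): d=(-1,10) right/bottom  bias=-1
  edge (8, 14)→(4, 2): d=(-4,-12) top-left  bias=+0
    (2,1)@(5, 3): e=[3,41,8] → X
    (3,1)@(7, 3): e=[-1,21,32] → .
    (2,2)@(5, 5): e=[13,39,0] → X  [on edge]
    (3,2)@(7, 5): e=[9,19,24] → X
    (4,2)@(9, 5): e=[5,-1,48] → .
    (2,3)@(5, 7): e=[23,37,-8] → .
    (3,3)@(7, 7): e=[19,17,16] → X
    (4,3)@(9, 7): e=[15,-3,40] → .
    (3,4)@(7, 9): e=[29,15,8] → X
    (4,4)@(9, 9): e=[25,-5,32] → .
    (3,5)@(7, 11): e=[39,13,0] → X  [on edge]
    (4,5)@(9, 11): e=[35,-7,24] → .
  covered (6 px):
    . . . . .
    . . X . .
    . . X X .
    . . . X .
    . . . X .
    . . . X .
    . . . . .
    . . . . .

Final: [12,2,2]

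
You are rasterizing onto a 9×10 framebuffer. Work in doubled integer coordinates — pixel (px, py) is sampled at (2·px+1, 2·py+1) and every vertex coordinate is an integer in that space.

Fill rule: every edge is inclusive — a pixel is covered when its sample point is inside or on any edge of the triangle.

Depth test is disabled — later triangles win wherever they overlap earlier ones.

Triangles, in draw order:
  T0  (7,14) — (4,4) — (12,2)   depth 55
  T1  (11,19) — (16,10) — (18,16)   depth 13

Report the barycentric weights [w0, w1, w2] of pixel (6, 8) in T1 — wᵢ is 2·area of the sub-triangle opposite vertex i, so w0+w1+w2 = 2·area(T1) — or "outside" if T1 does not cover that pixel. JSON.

T0:
  2·area = 86
  edge (7, 14)→(4, 4): d=(-3,-10) inclusive
  edge (4, 4)→(12, 2): d=(8,-2) inclusive
  edge (12, 2)→(7, 14): d=(-5,12) inclusive
    (4,1)@(9, 3): e=[53,2,31] → X
    (5,1)@(11, 3): e=[73,6,7] → X
    (6,1)@(13, 3): e=[93,10,-17] → .
    (2,2)@(5, 5): e=[7,10,69] → X
    (3,2)@(7, 5): e=[27,14,45] → X
    (5,2)@(11, 5): e=[67,22,-3] → .
    (2,3)@(5, 7): e=[1,26,59] → X
    (5,3)@(11, 7): e=[61,38,-13] → .
    (2,4)@(5, 9): e=[-5,42,49] → .
    (3,4)@(7, 9): e=[15,46,25] → X
    (5,4)@(11, 9): e=[55,54,-23] → .
    (3,5)@(7, 11): e=[9,62,15] → X
  covered (12 px):
    . . . . . . . . .
    . . . . X X . . .
    . . X X X . . . .
    . . X X X . . . .
    . . . X X . . . .
    . . . X . . . . .
    . . . X . . . . .
    . . . . . . . . .
    . . . . . . . . .
    . . . . . . . . .
T1:
  2·area = 48
  edge (11, 19)→(16, 10): d=(5,-9) inclusive
  edge (16, 10)→(18, 16): d=(2,6) inclusive
  edge (18, 16)→(11, 19): d=(-7,3) inclusive
    (6,0)@(13, 1): e=[-72,0,120] → .  [on edge]
    (7,3)@(15, 7): e=[-24,0,72] → .  [on edge]
    (7,6)@(15, 13): e=[6,12,30] → X
    (8,6)@(17, 13): e=[24,0,24] → X  [on edge]
    (7,7)@(15, 15): e=[16,16,16] → X
    (6,8)@(13, 17): e=[8,32,8] → X
    (8,8)@(17, 17): e=[44,8,-4] → .
    (5,9)@(11, 19): e=[0,48,0] → X  [on edge]
    (6,9)@(13, 19): e=[18,36,-6] → .
    (7,9)@(15, 19): e=[36,24,-12] → .
  covered (7 px):
    . . . . . . . . .
    . . . . . . . . .
    . . . . . . . . .
    . . . . . . . . .
    . . . . . . . . .
    . . . . . . . . .
    . . . . . . . X X
    . . . . . . . X X
    . . . . . . X X .
    . . . . . X . . .

Final: [32,8,8]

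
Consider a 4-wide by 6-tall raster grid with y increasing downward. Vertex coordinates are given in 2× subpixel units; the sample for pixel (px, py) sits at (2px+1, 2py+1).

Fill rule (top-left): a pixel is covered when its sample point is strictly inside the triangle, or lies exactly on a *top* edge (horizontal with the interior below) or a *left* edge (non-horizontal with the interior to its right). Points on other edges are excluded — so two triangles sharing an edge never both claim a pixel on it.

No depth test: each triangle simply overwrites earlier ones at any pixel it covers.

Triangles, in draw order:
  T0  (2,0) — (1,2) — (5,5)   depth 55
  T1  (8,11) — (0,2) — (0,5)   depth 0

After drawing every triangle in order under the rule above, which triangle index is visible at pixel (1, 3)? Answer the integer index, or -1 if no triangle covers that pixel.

T0:
  2·area = 11  (B↔C swapped to make it positive)
  edge (2, 0)→(5, 5): d=(3,5) right/bottom  bias=-1
  edge (5, 5)→(1, 2): d=(-4,-3) top-left  bias=+0
  edge (1, 2)→(2, 0): d=(1,-2) top-left  bias=+0
    (1,1)@(3, 3): e=[4,2,5] → █
    (2,1)@(5, 3): e=[-6,8,9] → ·
    (1,2)@(3, 5): e=[10,-6,7] → ·
    (2,2)@(5, 5): e=[0,0,11] → ·  [on edge]
  covered (1 px):
    · · · ·
    · █ · ·
    · · · ·
    · · · ·
    · · · ·
    · · · ·
T1:
  2·area = 24  (B↔C swapped to make it positive)
  edge (8, 11)→(0, 5): d=(-8,-6) top-left  bias=+0
  edge (0, 5)→(0, 2): d=(0,-3) top-left  bias=+0
  edge (0, 2)→(8, 11): d=(8,9) right/bottom  bias=-1
    (0,2)@(1, 5): e=[6,3,15] → █
    (1,2)@(3, 5): e=[18,9,-3] → ·
    (0,3)@(1, 7): e=[-10,3,31] → ·
    (1,3)@(3, 7): e=[2,9,13] → █
    (2,3)@(5, 7): e=[14,15,-5] → ·
    (1,4)@(3, 9): e=[-14,9,29] → ·
  covered (2 px):
    · · · ·
    · · · ·
    █ · · ·
    · █ · ·
    · · · ·
    · · · ·

Z-buffer (winner per pixel, '.' = empty):
  . . . .
  . 0 . .
  1 . . .
  . 1 . .
  . . . .
  . . . .

Final: 1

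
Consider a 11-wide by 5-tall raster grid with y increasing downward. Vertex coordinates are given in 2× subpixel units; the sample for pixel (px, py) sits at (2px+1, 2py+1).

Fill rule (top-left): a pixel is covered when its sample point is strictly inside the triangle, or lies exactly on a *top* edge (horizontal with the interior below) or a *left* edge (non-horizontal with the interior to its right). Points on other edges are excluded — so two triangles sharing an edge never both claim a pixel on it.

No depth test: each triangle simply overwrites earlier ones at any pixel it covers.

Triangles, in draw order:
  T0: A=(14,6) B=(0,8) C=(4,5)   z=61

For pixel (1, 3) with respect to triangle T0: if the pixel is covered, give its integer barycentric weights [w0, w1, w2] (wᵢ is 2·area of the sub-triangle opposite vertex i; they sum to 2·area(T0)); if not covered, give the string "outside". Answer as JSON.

T0:
  2·area = 34
  edge (14, 6)→(0, 8): d=(-14,2) right/bottom  bias=-1
  edge (0, 8)→(4, 5): d=(4,-3) top-left  bias=+0
  edge (4, 5)→(14, 6): d=(10,1) right/bottom  bias=-1
    (10,2)@(21, 5): e=[0,51,-17] → .  [on edge]
    (1,3)@(3, 7): e=[8,5,21] → X
    (2,3)@(5, 7): e=[4,11,19] → X
    (3,3)@(7, 7): e=[0,17,17] → .  [on edge]
    (1,4)@(3, 9): e=[-20,13,41] → .
    (2,4)@(5, 9): e=[-24,19,39] → .
  covered (2 px):
    . . . . . . . . . . .
    . . . . . . . . . . .
    . . . . . . . . . . .
    . X X . . . . . . . .
    . . . . . . . . . . .

Final: [5,21,8]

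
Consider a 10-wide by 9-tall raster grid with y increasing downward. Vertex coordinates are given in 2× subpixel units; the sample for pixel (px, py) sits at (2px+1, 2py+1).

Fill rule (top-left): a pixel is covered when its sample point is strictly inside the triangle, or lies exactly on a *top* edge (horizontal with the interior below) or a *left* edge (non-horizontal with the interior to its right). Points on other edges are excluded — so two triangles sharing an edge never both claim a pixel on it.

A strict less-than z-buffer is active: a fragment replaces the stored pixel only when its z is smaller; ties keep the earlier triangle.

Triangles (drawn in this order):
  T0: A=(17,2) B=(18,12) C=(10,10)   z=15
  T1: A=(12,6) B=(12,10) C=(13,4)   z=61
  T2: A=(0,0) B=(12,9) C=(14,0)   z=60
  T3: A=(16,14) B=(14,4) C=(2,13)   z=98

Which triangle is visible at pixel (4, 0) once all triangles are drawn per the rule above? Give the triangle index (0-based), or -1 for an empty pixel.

T0:
  2·area = 78
  edge (17, 2)→(18, 12): d=(1,10) right/bottom  bias=-1
  edge (18, 12)→(10, 10): d=(-8,-2) top-left  bias=+0
  edge (10, 10)→(17, 2): d=(7,-8) top-left  bias=+0
    (8,1)@(17, 3): e=[1,70,7] → █
    (9,1)@(19, 3): e=[-19,74,23] → ·
    (7,2)@(15, 5): e=[23,50,5] → █
    (9,2)@(19, 5): e=[-17,58,37] → ·
    (6,3)@(13, 7): e=[45,30,3] → █
    (9,3)@(19, 7): e=[-15,42,51] → ·
    (5,4)@(11, 9): e=[67,10,1] → █
    (9,4)@(19, 9): e=[-13,26,65] → ·
    (5,5)@(11, 11): e=[69,-6,15] → ·
    (6,5)@(13, 11): e=[49,-2,31] → ·
    (7,5)@(15, 11): e=[29,2,47] → █
    (9,5)@(19, 11): e=[-11,10,79] → ·
  covered (12 px):
    · · · · · · · · · ·
    · · · · · · · · █ ·
    · · · · · · · █ █ ·
    · · · · · · █ █ █ ·
    · · · · · █ █ █ █ ·
    · · · · · · · █ █ ·
    · · · · · · · · · ·
    · · · · · · · · · ·
    · · · · · · · · · ·
T1:
  2·area = 4  (B↔C swapped to make it positive)
  edge (12, 6)→(13, 4): d=(1,-2) top-left  bias=+0
  edge (13, 4)→(12, 10): d=(-1,6) right/bottom  bias=-1
  edge (12, 10)→(12, 6): d=(0,-4) top-left  bias=+0
  covered (0 px):
    · · · · · · · · · ·
    · · · · · · · · · ·
    · · · · · · · · · ·
    · · · · · · · · · ·
    · · · · · · · · · ·
    · · · · · · · · · ·
    · · · · · · · · · ·
    · · · · · · · · · ·
    · · · · · · · · · ·
T2:
  2·area = 126  (B↔C swapped to make it positive)
  edge (0, 0)→(14, 0): d=(14,0) top-left  bias=+0
  edge (14, 0)→(12, 9): d=(-2,9) right/bottom  bias=-1
  edge (12, 9)→(0, 0): d=(-12,-9) top-left  bias=+0
    (1,0)@(3, 1): e=[14,97,15] → █
    (2,0)@(5, 1): e=[14,79,33] → █
    (3,0)@(7, 1): e=[14,61,51] → █
    (4,0)@(9, 1): e=[14,43,69] → █
    (5,0)@(11, 1): e=[14,25,87] → █
    (6,0)@(13, 1): e=[14,7,105] → █
    (7,0)@(15, 1): e=[14,-11,123] → ·
    (1,1)@(3, 3): e=[42,93,-9] → ·
    (2,1)@(5, 3): e=[42,75,9] → █
    (7,1)@(15, 3): e=[42,-15,99] → ·
    (2,2)@(5, 5): e=[70,71,-15] → ·
    (3,2)@(7, 5): e=[70,53,3] → █
  covered (15 px):
    · █ █ █ █ █ █ · · ·
    · · █ █ █ █ █ · · ·
    · · · █ █ █ · · · ·
    · · · · · █ · · · ·
    · · · · · · · · · ·
    · · · · · · · · · ·
    · · · · · · · · · ·
    · · · · · · · · · ·
    · · · · · · · · · ·
T3:
  2·area = 138  (B↔C swapped to make it positive)
  edge (16, 14)→(2, 13): d=(-14,-1) top-left  bias=+0
  edge (2, 13)→(14, 4): d=(12,-9) top-left  bias=+0
  edge (14, 4)→(16, 14): d=(2,10) right/bottom  bias=-1
    (6,2)@(13, 5): e=[123,3,12] → █
    (7,2)@(15, 5): e=[125,21,-8] → ·
    (5,3)@(11, 7): e=[93,9,36] → █
    (7,3)@(15, 7): e=[97,45,-4] → ·
    (4,4)@(9, 9): e=[63,15,60] → █
    (7,4)@(15, 9): e=[69,69,0] → ·  [on edge]
    (2,5)@(5, 11): e=[31,3,104] → █
    (3,5)@(7, 11): e=[33,21,84] → █
    (7,5)@(15, 11): e=[41,93,4] → █
    (8,5)@(17, 11): e=[43,111,-16] → ·
    (1,6)@(3, 13): e=[1,9,128] → █
    (8,6)@(17, 13): e=[15,135,-12] → ·
  covered (19 px):
    · · · · · · · · · ·
    · · · · · · · · · ·
    · · · · · · █ · · ·
    · · · · · █ █ · · ·
    · · · · █ █ █ · · ·
    · · █ █ █ █ █ █ · ·
    · █ █ █ █ █ █ █ · ·
    · · · · · · · · · ·
    · · · · · · · · · ·

Z-buffer (winner per pixel, '.' = empty):
  . 2 2 2 2 2 2 . . .
  . . 2 2 2 2 2 . 0 .
  . . . 2 2 2 3 0 0 .
  . . . . . 2 0 0 0 .
  . . . . 3 0 0 0 0 .
  . . 3 3 3 3 3 0 0 .
  . 3 3 3 3 3 3 3 . .
  . . . . . . . . . .
  . . . . . . . . . .

Result: 2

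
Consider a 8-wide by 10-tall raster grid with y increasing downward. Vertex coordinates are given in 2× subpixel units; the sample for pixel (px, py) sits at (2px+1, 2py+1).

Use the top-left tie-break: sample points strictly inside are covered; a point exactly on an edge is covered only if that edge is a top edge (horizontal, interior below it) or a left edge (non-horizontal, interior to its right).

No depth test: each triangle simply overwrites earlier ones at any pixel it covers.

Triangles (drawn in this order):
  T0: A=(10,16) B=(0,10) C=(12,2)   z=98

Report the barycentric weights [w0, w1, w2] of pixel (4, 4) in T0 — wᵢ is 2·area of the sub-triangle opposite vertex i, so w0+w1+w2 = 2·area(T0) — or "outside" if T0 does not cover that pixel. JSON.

T0:
  2·area = 152
  edge (10, 16)→(0, 10): d=(-10,-6) top-left  bias=+0
  edge (0, 10)→(12, 2): d=(12,-8) top-left  bias=+0
  edge (12, 2)→(10, 16): d=(-2,14) right/bottom  bias=-1
    (5,1)@(11, 3): e=[136,4,12] → #
    (6,1)@(13, 3): e=[148,20,-16] → ·
    (4,2)@(9, 5): e=[104,12,36] → #
    (6,2)@(13, 5): e=[128,44,-20] → ·
    (2,3)@(5, 7): e=[60,4,88] → #
    (3,3)@(7, 7): e=[72,20,60] → #
    (6,3)@(13, 7): e=[108,68,-24] → ·
    (1,4)@(3, 9): e=[28,12,112] → #
    (5,4)@(11, 9): e=[76,76,0] → ·  [on edge]
    (1,5)@(3, 11): e=[8,36,108] → #
    (5,5)@(11, 11): e=[56,100,-4] → ·
    (1,6)@(3, 13): e=[-12,60,104] → ·
    (2,6)@(5, 13): e=[0,76,76] → #  [on edge]
    (7,9)@(15, 19): e=[0,228,-76] → ·  [on edge]
  covered (19 px):
    · · · · · · · ·
    · · · · · # · ·
    · · · · # # · ·
    · · # # # # · ·
    · # # # # · · ·
    · # # # # · · ·
    · · # # # · · ·
    · · · · # · · ·
    · · · · · · · ·
    · · · · · · · ·

Result: [60,28,64]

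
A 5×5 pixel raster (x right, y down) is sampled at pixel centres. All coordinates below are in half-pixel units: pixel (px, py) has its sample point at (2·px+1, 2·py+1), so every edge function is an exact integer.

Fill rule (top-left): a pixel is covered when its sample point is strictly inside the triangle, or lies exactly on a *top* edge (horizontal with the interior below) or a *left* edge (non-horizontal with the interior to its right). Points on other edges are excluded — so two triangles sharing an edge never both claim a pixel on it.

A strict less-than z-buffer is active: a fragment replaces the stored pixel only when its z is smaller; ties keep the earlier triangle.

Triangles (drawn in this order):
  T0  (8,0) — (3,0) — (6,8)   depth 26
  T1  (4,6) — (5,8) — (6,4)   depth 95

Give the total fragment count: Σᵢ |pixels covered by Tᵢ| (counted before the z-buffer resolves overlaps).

T0:
  2·area = 40  (B↔C swapped to make it positive)
  edge (8, 0)→(6, 8): d=(-2,8) right/bottom  bias=-1
  edge (6, 8)→(3, 0): d=(-3,-8) top-left  bias=+0
  edge (3, 0)→(8, 0): d=(5,0) top-left  bias=+0
    (2,0)@(5, 1): e=[22,13,5] → X
    (3,0)@(7, 1): e=[6,29,5] → X
    (4,0)@(9, 1): e=[-10,45,5] → .
    (2,1)@(5, 3): e=[18,7,15] → X
    (4,1)@(9, 3): e=[-14,39,15] → .
    (2,2)@(5, 5): e=[14,1,25] → X
    (3,2)@(7, 5): e=[-2,17,25] → .
    (2,3)@(5, 7): e=[10,-5,35] → .
  covered (5 px):
    . . X X .
    . . X X .
    . . X . .
    . . . . .
    . . . . .
T1:
  2·area = 6  (B↔C swapped to make it positive)
  edge (4, 6)→(6, 4): d=(2,-2) top-left  bias=+0
  edge (6, 4)→(5, 8): d=(-1,4) right/bottom  bias=-1
  edge (5, 8)→(4, 6): d=(-1,-2) top-left  bias=+0
    (4,0)@(9, 1): e=[0,-9,15] → .  [on edge]
    (3,1)@(7, 3): e=[0,-3,9] → .  [on edge]
    (2,2)@(5, 5): e=[0,3,3] → X  [on edge]
    (3,2)@(7, 5): e=[4,-5,7] → .
    (1,3)@(3, 7): e=[0,9,-3] → .  [on edge]
    (2,3)@(5, 7): e=[4,1,1] → X
    (3,3)@(7, 7): e=[8,-7,5] → .
    (0,4)@(1, 9): e=[0,15,-9] → .  [on edge]
    (2,4)@(5, 9): e=[8,-1,-1] → .
  covered (2 px):
    . . . . .
    . . . . .
    . . X . .
    . . X . .
    . . . . .

Answer: 7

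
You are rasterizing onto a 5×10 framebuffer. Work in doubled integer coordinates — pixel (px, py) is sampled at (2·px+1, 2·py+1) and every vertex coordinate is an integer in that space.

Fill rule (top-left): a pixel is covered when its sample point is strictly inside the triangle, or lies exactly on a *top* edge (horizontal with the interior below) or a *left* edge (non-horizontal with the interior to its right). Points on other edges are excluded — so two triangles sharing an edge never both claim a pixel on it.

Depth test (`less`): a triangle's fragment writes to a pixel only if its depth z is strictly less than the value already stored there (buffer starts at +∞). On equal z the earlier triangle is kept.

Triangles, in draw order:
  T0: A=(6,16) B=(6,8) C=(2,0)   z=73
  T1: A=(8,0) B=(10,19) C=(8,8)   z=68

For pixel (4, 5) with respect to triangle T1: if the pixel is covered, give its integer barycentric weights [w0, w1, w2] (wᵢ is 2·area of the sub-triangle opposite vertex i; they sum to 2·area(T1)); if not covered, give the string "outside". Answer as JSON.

T0:
  2·area = 32  (B↔C swapped to make it positive)
  edge (6, 16)→(2, 0): d=(-4,-16) top-left  bias=+0
  edge (2, 0)→(6, 8): d=(4,8) right/bottom  bias=-1
  edge (6, 8)→(6, 16): d=(0,8) right/bottom  bias=-1
    (1,1)@(3, 3): e=[4,4,24] → X
    (2,1)@(5, 3): e=[36,-12,8] → .
    (1,2)@(3, 5): e=[-4,12,24] → .
    (2,3)@(5, 7): e=[20,4,8] → X
    (3,3)@(7, 7): e=[52,-12,-8] → .
    (2,4)@(5, 9): e=[12,12,8] → X
    (3,4)@(7, 9): e=[44,-4,-8] → .
    (2,5)@(5, 11): e=[4,20,8] → X
    (3,5)@(7, 11): e=[36,4,-8] → .
    (2,6)@(5, 13): e=[-4,28,8] → .
  covered (4 px):
    . . . . .
    . X . . .
    . . . . .
    . . X . .
    . . X . .
    . . X . .
    . . . . .
    . . . . .
    . . . . .
    . . . . .
T1:
  2·area = 16
  edge (8, 0)→(10, 19): d=(2,19) right/bottom  bias=-1
  edge (10, 19)→(8, 8): d=(-2,-11) top-left  bias=+0
  edge (8, 8)→(8, 0): d=(0,-8) top-left  bias=+0
    (4,5)@(9, 11): e=[3,5,8] → X
    (4,6)@(9, 13): e=[7,1,8] → X
    (4,7)@(9, 15): e=[11,-3,8] → .
  covered (2 px):
    . . . . .
    . . . . .
    . . . . .
    . . . . .
    . . . . .
    . . . . X
    . . . . X
    . . . . .
    . . . . .
    . . . . .

Answer: [5,8,3]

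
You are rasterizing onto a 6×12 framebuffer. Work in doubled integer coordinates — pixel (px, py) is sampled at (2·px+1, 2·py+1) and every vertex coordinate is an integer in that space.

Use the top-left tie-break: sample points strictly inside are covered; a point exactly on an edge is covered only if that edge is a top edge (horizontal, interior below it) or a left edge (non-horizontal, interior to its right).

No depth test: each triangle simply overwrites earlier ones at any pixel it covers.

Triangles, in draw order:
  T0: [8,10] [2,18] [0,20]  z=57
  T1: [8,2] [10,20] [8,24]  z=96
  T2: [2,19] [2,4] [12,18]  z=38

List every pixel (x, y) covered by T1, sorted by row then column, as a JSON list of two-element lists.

T0:
  2·area = 4
  edge (8, 10)→(2, 18): d=(-6,8) right/bottom  bias=-1
  edge (2, 18)→(0, 20): d=(-2,2) right/bottom  bias=-1
  edge (0, 20)→(8, 10): d=(8,-10) top-left  bias=+0
    (5,4)@(11, 9): e=[-18,0,22] → .  [on edge]
    (4,5)@(9, 11): e=[-14,0,18] → .  [on edge]
    (3,6)@(7, 13): e=[-10,0,14] → .  [on edge]
    (2,7)@(5, 15): e=[-6,0,10] → .  [on edge]
    (1,8)@(3, 17): e=[-2,0,6] → .  [on edge]
    (0,9)@(1, 19): e=[2,0,2] → .  [on edge]
  covered (0 px):
    . . . . . .
    . . . . . .
    . . . . . .
    . . . . . .
    . . . . . .
    . . . . . .
    . . . . . .
    . . . . . .
    . . . . . .
    . . . . . .
    . . . . . .
    . . . . . .
T1:
  2·area = 44
  edge (8, 2)→(10, 20): d=(2,18) right/bottom  bias=-1
  edge (10, 20)→(8, 24): d=(-2,4) right/bottom  bias=-1
  edge (8, 24)→(8, 2): d=(0,-22) top-left  bias=+0
    (4,5)@(9, 11): e=[0,22,22] → .  [on edge]
    (4,6)@(9, 13): e=[4,18,22] → X
    (5,6)@(11, 13): e=[-32,10,66] → .
    (4,7)@(9, 15): e=[8,14,22] → X
    (5,7)@(11, 15): e=[-28,6,66] → .
    (4,8)@(9, 17): e=[12,10,22] → X
    (5,8)@(11, 17): e=[-24,2,66] → .
    (4,9)@(9, 19): e=[16,6,22] → X
    (5,9)@(11, 19): e=[-20,-2,66] → .
    (4,10)@(9, 21): e=[20,2,22] → X
    (5,10)@(11, 21): e=[-16,-6,66] → .
    (4,11)@(9, 23): e=[24,-2,22] → .
  covered (5 px):
    . . . . . .
    . . . . . .
    . . . . . .
    . . . . . .
    . . . . . .
    . . . . . .
    . . . . X .
    . . . . X .
    . . . . X .
    . . . . X .
    . . . . X .
    . . . . . .
T2:
  2·area = 150
  edge (2, 19)→(2, 4): d=(0,-15) top-left  bias=+0
  edge (2, 4)→(12, 18): d=(10,14) right/bottom  bias=-1
  edge (12, 18)→(2, 19): d=(-10,1) right/bottom  bias=-1
    (1,3)@(3, 7): e=[15,16,119] → X
    (2,3)@(5, 7): e=[45,-12,117] → .
    (1,4)@(3, 9): e=[15,36,99] → X
    (2,4)@(5, 9): e=[45,8,97] → X
    (3,4)@(7, 9): e=[75,-20,95] → .
    (1,5)@(3, 11): e=[15,56,79] → X
    (3,5)@(7, 11): e=[75,0,75] → .  [on edge]
    (1,6)@(3, 13): e=[15,76,59] → X
    (3,6)@(7, 13): e=[75,20,55] → X
    (4,6)@(9, 13): e=[105,-8,53] → .
    (1,7)@(3, 15): e=[15,96,39] → X
    (4,7)@(9, 15): e=[105,12,33] → X
  covered (17 px):
    . . . . . .
    . . . . . .
    . . . . . .
    . X . . . .
    . X X . . .
    . X X . . .
    . X X X . .
    . X X X X .
    . X X X X X
    . . . . . .
    . . . . . .
    . . . . . .

Final: [[4,6],[4,7],[4,8],[4,9],[4,10]]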